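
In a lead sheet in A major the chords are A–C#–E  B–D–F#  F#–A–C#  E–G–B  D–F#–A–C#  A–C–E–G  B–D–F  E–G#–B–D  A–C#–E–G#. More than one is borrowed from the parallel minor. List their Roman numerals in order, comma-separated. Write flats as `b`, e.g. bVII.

In A major the diatonic chords are A, Bm, C#m, D, E, F#m, G#dim. A–C#–E = A, B–D–F# = Bm, F#–A–C# = F#m, D–F#–A–C# = Dmaj7, E–G#–B–D = E7 and A–C#–E–G# = Amaj7 are all diatonic. E–G–B is not: scale degree 5 in A major carries E (V). In A minor the chord on that degree is Em, so here it functions as v, borrowed from the parallel minor. A–C–E–G is not: scale degree 1 in A major carries A (I). In A minor the chord on that degree is Am7, so here it functions as i7, borrowed from the parallel minor. B–D–F doesn't fit — on degree 2 A major would have Bm (ii). Bdim is the degree-2 chord of A minor, so it is the borrowed ii°.

v, i7, ii°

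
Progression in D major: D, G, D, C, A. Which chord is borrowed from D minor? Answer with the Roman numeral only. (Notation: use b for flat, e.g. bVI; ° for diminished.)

D major has the diatonic set D, Em, F#m, G, A, Bm, C#dim. D, G and A all belong to that set. C (C–E–G) is not: scale degree 7 in D major carries C#dim (vii°). In D minor the chord on that degree is C, so here it functions as bVII, borrowed from the parallel minor.

bVII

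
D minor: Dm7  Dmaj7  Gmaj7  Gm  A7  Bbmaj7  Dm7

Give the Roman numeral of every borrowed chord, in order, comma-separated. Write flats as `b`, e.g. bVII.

Imaj7, IVmaj7

D minor has the diatonic set Dm, Edim, F, Gm, A, Bb, C (with V from harmonic minor). Dm7, Gm, A7 and Bbmaj7 are all diatonic. Dmaj7 (D–F#–A–C#) is not: scale degree 1 in D minor carries Dm (i). In D major the chord on that degree is Dmaj7, so here it functions as Imaj7, borrowed from the parallel major. Gmaj7 (G–B–D–F#) is not: scale degree 4 in D minor carries Gm (iv). In D major the chord on that degree is Gmaj7, so here it functions as IVmaj7, borrowed from the parallel major.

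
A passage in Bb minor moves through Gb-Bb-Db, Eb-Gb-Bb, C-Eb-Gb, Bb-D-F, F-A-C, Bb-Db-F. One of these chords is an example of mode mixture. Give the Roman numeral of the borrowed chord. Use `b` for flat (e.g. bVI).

In Bb minor (with V from harmonic minor) the diatonic chords are Bbm, Cdim, Db, Ebm, F, Gb, Ab. Gb–Bb–Db = Gb, Eb–Gb–Bb = Ebm, C–Eb–Gb = Cdim, F–A–C = F and Bb–Db–F = Bbm all belong to that set. But Bb–D–F is foreign: the diatonic i on degree 1 is Bbm, whereas Bb comes from Bb major. It is labeled I.

I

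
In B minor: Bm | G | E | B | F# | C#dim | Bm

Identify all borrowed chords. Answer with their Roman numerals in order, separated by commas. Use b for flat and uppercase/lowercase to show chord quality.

The diatonic triads in B minor (with V from harmonic minor) are Bm, C#dim, D, Em, F#, G, A. Bm, G, F# and C#dim are all diatonic. E (E–G#–B) doesn't fit — on degree 4 B minor would have Em (iv). E is the degree-4 chord of B major, so it is the borrowed IV. B (B–D#–F#) is not: scale degree 1 in B minor carries Bm (i). In B major the chord on that degree is B, so here it functions as I, borrowed from the parallel major.

IV, I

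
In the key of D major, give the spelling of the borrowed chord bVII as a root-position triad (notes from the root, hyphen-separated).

bVII is built on the lowered scale degree 7. In D major degree 7 is C#; lowered it becomes C. Building the major chord from the parallel minor on C: C–E–G.

C-E-G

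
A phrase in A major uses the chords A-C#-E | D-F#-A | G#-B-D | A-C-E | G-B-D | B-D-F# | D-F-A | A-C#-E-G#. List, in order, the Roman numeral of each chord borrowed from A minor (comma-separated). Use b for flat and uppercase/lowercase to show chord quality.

i, bVII, iv

In A major the diatonic chords are A, Bm, C#m, D, E, F#m, G#dim. Of the given chords, A–C#–E = A, D–F#–A = D, G#–B–D = G#dim, B–D–F# = Bm and A–C#–E–G# = Amaj7 are diatonic. A–C–E is not: scale degree 1 in A major carries A (I). In A minor the chord on that degree is Am, so here it functions as i, borrowed from the parallel minor. G–B–D doesn't fit — on degree 7 A major would have G#dim (vii°). G is the degree-7 chord of A minor, so it is the borrowed bVII. D–F–A doesn't fit — on degree 4 A major would have D (IV). Dm is the degree-4 chord of A minor, so it is the borrowed iv.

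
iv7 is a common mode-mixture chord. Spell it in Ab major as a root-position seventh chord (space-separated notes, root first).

Db Fb Ab Cb

The root, Db, is scale degree 4 — the same note in Ab major and Ab minor; only the chord quality changes. In Ab minor the chord on Db is Db–Fb–Ab–Cb.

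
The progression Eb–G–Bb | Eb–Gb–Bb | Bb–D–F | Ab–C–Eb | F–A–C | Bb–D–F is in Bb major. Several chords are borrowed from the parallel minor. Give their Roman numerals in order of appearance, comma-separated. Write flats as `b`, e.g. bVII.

iv, bVII

The diatonic triads in Bb major are Bb, Cm, Dm, Eb, F, Gm, Adim. Eb–G–Bb = Eb, Bb–D–F = Bb and F–A–C = F all belong to that set. Eb–Gb–Bb is not: scale degree 4 in Bb major carries Eb (IV). In Bb minor the chord on that degree is Ebm, so here it functions as iv, borrowed from the parallel minor. Ab–C–Eb doesn't fit — on degree 7 Bb major would have Adim (vii°). Ab is the degree-7 chord of Bb minor, so it is the borrowed bVII.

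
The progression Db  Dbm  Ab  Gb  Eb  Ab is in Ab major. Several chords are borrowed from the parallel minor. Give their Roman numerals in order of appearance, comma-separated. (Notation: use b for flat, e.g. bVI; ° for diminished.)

Ab major has the diatonic set Ab, Bbm, Cm, Db, Eb, Fm, Gdim. Of the given chords, Db, Ab and Eb are diatonic. Dbm (Db–Fb–Ab) doesn't fit — on degree 4 Ab major would have Db (IV). Dbm is the degree-4 chord of Ab minor, so it is the borrowed iv. Gb (Gb–Bb–Db) doesn't fit — on degree 7 Ab major would have Gdim (vii°). Gb is the degree-7 chord of Ab minor, so it is the borrowed bVII.

iv, bVII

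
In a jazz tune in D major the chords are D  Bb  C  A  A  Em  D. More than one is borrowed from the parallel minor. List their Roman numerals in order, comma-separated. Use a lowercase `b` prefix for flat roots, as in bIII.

The diatonic triads in D major are D, Em, F#m, G, A, Bm, C#dim. D, A and Em are all diatonic. Bb (Bb–D–F) is not: scale degree 6 in D major carries Bm (vi). In D minor the chord on that degree is Bb, so here it functions as bVI, borrowed from the parallel minor. C (C–E–G) doesn't fit — on degree 7 D major would have C#dim (vii°). C is the degree-7 chord of D minor, so it is the borrowed bVII.

bVI, bVII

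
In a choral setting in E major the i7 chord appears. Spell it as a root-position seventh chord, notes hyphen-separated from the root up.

E-G-B-D

i7 is built on scale degree 1, which is E in both E major and its parallel. In E minor the chord on E is E–G–B–D.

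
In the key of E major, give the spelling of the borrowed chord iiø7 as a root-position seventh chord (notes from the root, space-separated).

The root, F#, is scale degree 2 — the same note in E major and E minor; only the chord quality changes. Building the half-diminished-seventh chord from the parallel minor on F#: F#–A–C–E.

F# A C E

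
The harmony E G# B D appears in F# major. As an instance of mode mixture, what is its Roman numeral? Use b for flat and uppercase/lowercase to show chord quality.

E is the lowered form of scale degree 7 in F# major (the diatonic degree 7 is E#). The diatonic chord on degree 7 would be E#dim (vii°), but E–G#–B–D is the dominant-seventh chord from F# minor. As a borrowed chord it is labeled bVII7.

bVII7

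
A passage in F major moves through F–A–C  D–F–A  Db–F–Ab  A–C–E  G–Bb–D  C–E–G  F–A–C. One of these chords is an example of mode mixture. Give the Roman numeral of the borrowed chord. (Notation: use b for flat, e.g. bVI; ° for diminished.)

F major has the diatonic set F, Gm, Am, Bb, C, Dm, Edim. Of the given chords, F–A–C = F, D–F–A = Dm, A–C–E = Am, G–Bb–D = Gm and C–E–G = C are diatonic. Db–F–Ab doesn't fit — on degree 6 F major would have Dm (vi). Db is the degree-6 chord of F minor, so it is the borrowed bVI.

bVI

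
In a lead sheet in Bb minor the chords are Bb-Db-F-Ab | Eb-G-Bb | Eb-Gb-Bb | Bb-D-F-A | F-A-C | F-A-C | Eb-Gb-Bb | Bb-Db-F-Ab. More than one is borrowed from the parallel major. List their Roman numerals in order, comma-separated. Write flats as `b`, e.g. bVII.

IV, Imaj7

The diatonic triads in Bb minor (with V from harmonic minor) are Bbm, Cdim, Db, Ebm, F, Gb, Ab. Bb–Db–F–Ab = Bbm7, Eb–Gb–Bb = Ebm and F–A–C = F all belong to that set. But Eb–G–Bb is foreign: the diatonic iv on degree 4 is Ebm, whereas Eb comes from Bb major. It is labeled IV. Bb–D–F–A is not: scale degree 1 in Bb minor carries Bbm (i). In Bb major the chord on that degree is Bbmaj7, so here it functions as Imaj7, borrowed from the parallel major.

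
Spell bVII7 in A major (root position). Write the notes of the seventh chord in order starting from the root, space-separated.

The root of bVII7 is the lowered 7th degree: G# becomes G. Stacking thirds in A minor on G gives G–B–D–F.

G B D F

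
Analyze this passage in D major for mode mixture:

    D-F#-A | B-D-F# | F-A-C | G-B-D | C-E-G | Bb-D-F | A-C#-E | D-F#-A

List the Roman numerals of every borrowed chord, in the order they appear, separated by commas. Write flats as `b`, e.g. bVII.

The diatonic triads in D major are D, Em, F#m, G, A, Bm, C#dim. D–F#–A = D, B–D–F# = Bm, G–B–D = G and A–C#–E = A are all diatonic. But F–A–C is foreign: the diatonic iii on degree 3 is F#m, whereas F comes from D minor. It is labeled bIII. But C–E–G is foreign: the diatonic vii° on degree 7 is C#dim, whereas C comes from D minor. It is labeled bVII. Bb–D–F is not: scale degree 6 in D major carries Bm (vi). In D minor the chord on that degree is Bb, so here it functions as bVI, borrowed from the parallel minor.

bIII, bVII, bVI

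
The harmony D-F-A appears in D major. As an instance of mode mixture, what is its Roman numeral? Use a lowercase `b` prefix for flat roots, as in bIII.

D is scale degree 1 in D major. Diatonically D major has D (I) on that degree; D–F–A is instead the minor chord native to D minor, so it takes the label i.

i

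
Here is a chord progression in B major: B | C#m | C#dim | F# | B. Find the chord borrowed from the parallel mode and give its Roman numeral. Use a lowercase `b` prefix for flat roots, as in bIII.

ii°

B major has the diatonic set B, C#m, D#m, E, F#, G#m, A#dim. B, C#m and F# are all diatonic. C#dim (C#–E–G) is not: scale degree 2 in B major carries C#m (ii). In B minor the chord on that degree is C#dim, so here it functions as ii°, borrowed from the parallel minor.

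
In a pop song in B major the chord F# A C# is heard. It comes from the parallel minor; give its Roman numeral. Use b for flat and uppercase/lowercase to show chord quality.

F# is scale degree 5 in B major. F#–A–C# is a minor chord — the form found in B minor, not the diatonic V (F#). Borrowed into B major it is written v.

v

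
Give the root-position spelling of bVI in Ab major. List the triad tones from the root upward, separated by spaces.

bVI is built on the lowered scale degree 6. In Ab major degree 6 is F; lowered it becomes Fb. Stacking thirds in Ab minor on Fb gives Fb–Ab–Cb.

Fb Ab Cb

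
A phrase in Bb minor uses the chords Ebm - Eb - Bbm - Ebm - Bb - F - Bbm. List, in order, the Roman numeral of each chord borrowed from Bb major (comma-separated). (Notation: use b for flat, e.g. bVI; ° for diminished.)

The diatonic triads in Bb minor (with V from harmonic minor) are Bbm, Cdim, Db, Ebm, F, Gb, Ab. Ebm, Bbm and F are all diatonic. Eb (Eb–G–Bb) doesn't fit — on degree 4 Bb minor would have Ebm (iv). Eb is the degree-4 chord of Bb major, so it is the borrowed IV. But Bb (Bb–D–F) is foreign: the diatonic i on degree 1 is Bbm, whereas Bb comes from Bb major. It is labeled I.

IV, I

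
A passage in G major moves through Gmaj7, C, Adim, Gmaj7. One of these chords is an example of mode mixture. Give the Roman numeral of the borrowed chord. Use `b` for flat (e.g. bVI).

ii°

G major has the diatonic set G, Am, Bm, C, D, Em, F#dim. Gmaj7 and C both belong to that set. Adim (A–C–Eb) doesn't fit — on degree 2 G major would have Am (ii). Adim is the degree-2 chord of G minor, so it is the borrowed ii°.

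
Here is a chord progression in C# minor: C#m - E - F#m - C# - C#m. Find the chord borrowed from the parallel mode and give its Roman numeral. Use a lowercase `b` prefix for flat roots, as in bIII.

C# minor has the diatonic set C#m, D#dim, E, F#m, G#, A, B (with V from harmonic minor). C#m, E and F#m are all diatonic. C# (C#–E#–G#) is not: scale degree 1 in C# minor carries C#m (i). In C# major the chord on that degree is C#, so here it functions as I, borrowed from the parallel major.

I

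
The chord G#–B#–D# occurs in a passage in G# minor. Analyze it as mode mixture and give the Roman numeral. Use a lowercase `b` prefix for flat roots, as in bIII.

The root G# is the diatonic 1st degree of G# minor; the borrowing shows in the chord quality. G#–B#–D# is a major chord — the form found in G# major, not the diatonic i (G#m). Borrowed into G# minor it is written I.

I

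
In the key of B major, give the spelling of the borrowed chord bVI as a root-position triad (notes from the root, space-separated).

Scale degree 6 in B major is G#. bVI uses the lowered form, G, taken from B minor. Building the major chord from the parallel minor on G: G–B–D.

G B D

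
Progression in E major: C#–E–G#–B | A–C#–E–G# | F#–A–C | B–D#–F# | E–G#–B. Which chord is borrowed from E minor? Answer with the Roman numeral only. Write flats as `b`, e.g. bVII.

E major has the diatonic set E, F#m, G#m, A, B, C#m, D#dim. C#–E–G#–B = C#m7, A–C#–E–G# = Amaj7, B–D#–F# = B and E–G#–B = E are all diatonic. But F#–A–C is foreign: the diatonic ii on degree 2 is F#m, whereas F#dim comes from E minor. It is labeled ii°.

ii°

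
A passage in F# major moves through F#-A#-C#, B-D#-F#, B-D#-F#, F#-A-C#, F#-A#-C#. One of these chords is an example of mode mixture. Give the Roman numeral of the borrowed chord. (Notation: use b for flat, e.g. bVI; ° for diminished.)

i

The diatonic triads in F# major are F#, G#m, A#m, B, C#, D#m, E#dim. F#–A#–C# = F# and B–D#–F# = B both belong to that set. F#–A–C# is not: scale degree 1 in F# major carries F# (I). In F# minor the chord on that degree is F#m, so here it functions as i, borrowed from the parallel minor.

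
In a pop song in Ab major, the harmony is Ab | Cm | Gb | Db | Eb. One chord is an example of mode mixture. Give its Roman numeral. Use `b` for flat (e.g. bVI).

bVII

The diatonic triads in Ab major are Ab, Bbm, Cm, Db, Eb, Fm, Gdim. Ab, Cm, Db and Eb are all diatonic. Gb (Gb–Bb–Db) doesn't fit — on degree 7 Ab major would have Gdim (vii°). Gb is the degree-7 chord of Ab minor, so it is the borrowed bVII.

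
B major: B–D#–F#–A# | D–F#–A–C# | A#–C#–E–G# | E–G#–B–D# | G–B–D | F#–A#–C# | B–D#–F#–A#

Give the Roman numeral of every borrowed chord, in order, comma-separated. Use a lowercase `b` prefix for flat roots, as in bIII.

The diatonic triads in B major are B, C#m, D#m, E, F#, G#m, A#dim. Of the given chords, B–D#–F#–A# = Bmaj7, A#–C#–E–G# = A#m7b5, E–G#–B–D# = Emaj7 and F#–A#–C# = F# are diatonic. D–F#–A–C# doesn't fit — on degree 3 B major would have D#m (iii). Dmaj7 is the degree-3 chord of B minor, so it is the borrowed bIIImaj7. G–B–D doesn't fit — on degree 6 B major would have G#m (vi). G is the degree-6 chord of B minor, so it is the borrowed bVI.

bIIImaj7, bVI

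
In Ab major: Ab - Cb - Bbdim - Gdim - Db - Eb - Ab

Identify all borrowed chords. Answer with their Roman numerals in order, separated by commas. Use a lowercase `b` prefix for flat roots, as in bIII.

bIII, ii°

Ab major has the diatonic set Ab, Bbm, Cm, Db, Eb, Fm, Gdim. Of the given chords, Ab, Gdim, Db and Eb are diatonic. Cb (Cb–Eb–Gb) doesn't fit — on degree 3 Ab major would have Cm (iii). Cb is the degree-3 chord of Ab minor, so it is the borrowed bIII. Bbdim (Bb–Db–Fb) is not: scale degree 2 in Ab major carries Bbm (ii). In Ab minor the chord on that degree is Bbdim, so here it functions as ii°, borrowed from the parallel minor.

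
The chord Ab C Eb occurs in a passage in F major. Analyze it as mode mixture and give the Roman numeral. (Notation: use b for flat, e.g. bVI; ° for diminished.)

In F major scale degree 3 is A; Ab is its lowered form, from F minor. Diatonically F major has Am (iii) on that degree; Ab–C–Eb is instead the major chord native to F minor, so it takes the label bIII.

bIII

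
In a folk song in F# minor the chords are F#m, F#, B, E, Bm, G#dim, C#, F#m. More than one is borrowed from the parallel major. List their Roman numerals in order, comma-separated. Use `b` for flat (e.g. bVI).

I, IV

The diatonic triads in F# minor (with V from harmonic minor) are F#m, G#dim, A, Bm, C#, D, E. F#m, E, Bm, G#dim and C# are all diatonic. F# (F#–A#–C#) is not: scale degree 1 in F# minor carries F#m (i). In F# major the chord on that degree is F#, so here it functions as I, borrowed from the parallel major. B (B–D#–F#) is not: scale degree 4 in F# minor carries Bm (iv). In F# major the chord on that degree is B, so here it functions as IV, borrowed from the parallel major.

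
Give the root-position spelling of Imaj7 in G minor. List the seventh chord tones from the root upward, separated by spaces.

Imaj7 is built on scale degree 1, which is G in both G minor and its parallel. In G major the chord on G is G–B–D–F#.

G B D F#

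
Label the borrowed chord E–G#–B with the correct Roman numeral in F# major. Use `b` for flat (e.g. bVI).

E is the lowered form of scale degree 7 in F# major (the diatonic degree 7 is E#). E–G#–B is a major chord — the form found in F# minor, not the diatonic vii° (E#dim). Borrowed into F# major it is written bVII.

bVII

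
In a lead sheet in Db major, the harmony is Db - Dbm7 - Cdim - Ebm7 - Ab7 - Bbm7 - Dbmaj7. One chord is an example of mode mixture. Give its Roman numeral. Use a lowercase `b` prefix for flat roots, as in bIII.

i7

The diatonic triads in Db major are Db, Ebm, Fm, Gb, Ab, Bbm, Cdim. Of the given chords, Db, Cdim, Ebm7, Ab7, Bbm7 and Dbmaj7 are diatonic. Dbm7 (Db–Fb–Ab–Cb) is not: scale degree 1 in Db major carries Db (I). In Db minor the chord on that degree is Dbm7, so here it functions as i7, borrowed from the parallel minor.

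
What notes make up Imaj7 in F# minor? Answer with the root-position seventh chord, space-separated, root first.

F# A# C# E#

Imaj7 is built on scale degree 1, which is F# in both F# minor and its parallel. Stacking thirds in F# major on F# gives F#–A#–C#–E#.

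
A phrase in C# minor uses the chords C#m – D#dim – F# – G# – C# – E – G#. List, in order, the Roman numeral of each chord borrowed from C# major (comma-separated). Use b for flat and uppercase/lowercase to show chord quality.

In C# minor (with V from harmonic minor) the diatonic chords are C#m, D#dim, E, F#m, G#, A, B. C#m, D#dim, G# and E all belong to that set. F# (F#–A#–C#) is not: scale degree 4 in C# minor carries F#m (iv). In C# major the chord on that degree is F#, so here it functions as IV, borrowed from the parallel major. C# (C#–E#–G#) doesn't fit — on degree 1 C# minor would have C#m (i). C# is the degree-1 chord of C# major, so it is the borrowed I.

IV, I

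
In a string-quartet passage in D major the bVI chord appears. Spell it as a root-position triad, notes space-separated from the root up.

The root of bVI is the lowered 6th degree: B becomes Bb. Stacking thirds in D minor on Bb gives Bb–D–F.

Bb D F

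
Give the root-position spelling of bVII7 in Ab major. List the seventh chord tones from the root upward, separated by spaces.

The root of bVII7 is the lowered 7th degree: G becomes Gb. In Ab minor the chord on Gb is Gb–Bb–Db–Fb.

Gb Bb Db Fb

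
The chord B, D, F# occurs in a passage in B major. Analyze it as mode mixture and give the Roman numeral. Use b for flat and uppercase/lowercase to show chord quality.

The root B is the diatonic 1st degree of B major; the borrowing shows in the chord quality. Diatonically B major has B (I) on that degree; B–D–F# is instead the minor chord native to B minor, so it takes the label i.

i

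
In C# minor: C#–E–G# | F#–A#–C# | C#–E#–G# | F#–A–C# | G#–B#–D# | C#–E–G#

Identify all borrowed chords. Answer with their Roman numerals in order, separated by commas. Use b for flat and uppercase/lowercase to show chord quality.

C# minor has the diatonic set C#m, D#dim, E, F#m, G#, A, B (with V from harmonic minor). C#–E–G# = C#m, F#–A–C# = F#m and G#–B#–D# = G# all belong to that set. But F#–A#–C# is foreign: the diatonic iv on degree 4 is F#m, whereas F# comes from C# major. It is labeled IV. But C#–E#–G# is foreign: the diatonic i on degree 1 is C#m, whereas C# comes from C# major. It is labeled I.

IV, I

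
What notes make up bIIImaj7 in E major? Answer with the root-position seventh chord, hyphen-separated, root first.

G-B-D-F#

bIIImaj7 is built on the lowered scale degree 3. In E major degree 3 is G#; lowered it becomes G. Building the major-seventh chord from the parallel minor on G: G–B–D–F#.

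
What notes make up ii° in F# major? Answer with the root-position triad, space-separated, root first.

G# B D

ii° is built on scale degree 2, which is G# in both F# major and its parallel. In F# minor the chord on G# is G#–B–D.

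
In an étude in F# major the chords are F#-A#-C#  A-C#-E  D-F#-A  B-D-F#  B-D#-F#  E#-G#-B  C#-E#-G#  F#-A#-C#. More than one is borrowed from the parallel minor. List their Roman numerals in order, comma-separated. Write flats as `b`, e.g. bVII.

bIII, bVI, iv

F# major has the diatonic set F#, G#m, A#m, B, C#, D#m, E#dim. Of the given chords, F#–A#–C# = F#, B–D#–F# = B, E#–G#–B = E#dim and C#–E#–G# = C# are diatonic. A–C#–E doesn't fit — on degree 3 F# major would have A#m (iii). A is the degree-3 chord of F# minor, so it is the borrowed bIII. D–F#–A is not: scale degree 6 in F# major carries D#m (vi). In F# minor the chord on that degree is D, so here it functions as bVI, borrowed from the parallel minor. But B–D–F# is foreign: the diatonic IV on degree 4 is B, whereas Bm comes from F# minor. It is labeled iv.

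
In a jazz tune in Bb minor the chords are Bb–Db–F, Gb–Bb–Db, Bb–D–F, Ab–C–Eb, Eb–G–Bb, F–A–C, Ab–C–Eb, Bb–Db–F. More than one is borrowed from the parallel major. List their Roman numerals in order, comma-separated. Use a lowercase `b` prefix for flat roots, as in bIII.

In Bb minor (with V from harmonic minor) the diatonic chords are Bbm, Cdim, Db, Ebm, F, Gb, Ab. Bb–Db–F = Bbm, Gb–Bb–Db = Gb, Ab–C–Eb = Ab and F–A–C = F all belong to that set. Bb–D–F doesn't fit — on degree 1 Bb minor would have Bbm (i). Bb is the degree-1 chord of Bb major, so it is the borrowed I. Eb–G–Bb is not: scale degree 4 in Bb minor carries Ebm (iv). In Bb major the chord on that degree is Eb, so here it functions as IV, borrowed from the parallel major.

I, IV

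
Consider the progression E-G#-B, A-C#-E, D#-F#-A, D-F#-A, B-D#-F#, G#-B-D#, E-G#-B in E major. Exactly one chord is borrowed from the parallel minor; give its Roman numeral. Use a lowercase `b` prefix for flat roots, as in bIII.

bVII

E major has the diatonic set E, F#m, G#m, A, B, C#m, D#dim. Of the given chords, E–G#–B = E, A–C#–E = A, D#–F#–A = D#dim, B–D#–F# = B and G#–B–D# = G#m are diatonic. But D–F#–A is foreign: the diatonic vii° on degree 7 is D#dim, whereas D comes from E minor. It is labeled bVII.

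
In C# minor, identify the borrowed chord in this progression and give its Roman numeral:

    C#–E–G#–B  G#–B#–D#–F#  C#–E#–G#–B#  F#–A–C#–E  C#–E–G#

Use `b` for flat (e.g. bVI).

In C# minor (with V from harmonic minor) the diatonic chords are C#m, D#dim, E, F#m, G#, A, B. C#–E–G#–B = C#m7, G#–B#–D#–F# = G#7, F#–A–C#–E = F#m7 and C#–E–G# = C#m are all diatonic. C#–E#–G#–B# is not: scale degree 1 in C# minor carries C#m (i). In C# major the chord on that degree is C#maj7, so here it functions as Imaj7, borrowed from the parallel major.

Imaj7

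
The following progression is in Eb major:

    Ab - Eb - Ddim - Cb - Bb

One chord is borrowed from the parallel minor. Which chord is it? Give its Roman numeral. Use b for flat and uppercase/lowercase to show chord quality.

bVI

The diatonic triads in Eb major are Eb, Fm, Gm, Ab, Bb, Cm, Ddim. Of the given chords, Ab, Eb, Ddim and Bb are diatonic. But Cb (Cb–Eb–Gb) is foreign: the diatonic vi on degree 6 is Cm, whereas Cb comes from Eb minor. It is labeled bVI.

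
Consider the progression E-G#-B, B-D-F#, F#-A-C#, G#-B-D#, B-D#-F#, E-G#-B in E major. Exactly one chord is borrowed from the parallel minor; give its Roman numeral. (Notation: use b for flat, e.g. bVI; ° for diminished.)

The diatonic triads in E major are E, F#m, G#m, A, B, C#m, D#dim. Of the given chords, E–G#–B = E, F#–A–C# = F#m, G#–B–D# = G#m and B–D#–F# = B are diatonic. B–D–F# doesn't fit — on degree 5 E major would have B (V). Bm is the degree-5 chord of E minor, so it is the borrowed v.

v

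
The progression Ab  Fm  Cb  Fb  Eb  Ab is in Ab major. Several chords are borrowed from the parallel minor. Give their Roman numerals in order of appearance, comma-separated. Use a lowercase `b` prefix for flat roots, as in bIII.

bIII, bVI

In Ab major the diatonic chords are Ab, Bbm, Cm, Db, Eb, Fm, Gdim. Ab, Fm and Eb all belong to that set. Cb (Cb–Eb–Gb) doesn't fit — on degree 3 Ab major would have Cm (iii). Cb is the degree-3 chord of Ab minor, so it is the borrowed bIII. Fb (Fb–Ab–Cb) is not: scale degree 6 in Ab major carries Fm (vi). In Ab minor the chord on that degree is Fb, so here it functions as bVI, borrowed from the parallel minor.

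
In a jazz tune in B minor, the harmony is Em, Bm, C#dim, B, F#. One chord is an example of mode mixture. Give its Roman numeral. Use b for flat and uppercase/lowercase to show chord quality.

I

In B minor (with V from harmonic minor) the diatonic chords are Bm, C#dim, D, Em, F#, G, A. Of the given chords, Em, Bm, C#dim and F# are diatonic. But B (B–D#–F#) is foreign: the diatonic i on degree 1 is Bm, whereas B comes from B major. It is labeled I.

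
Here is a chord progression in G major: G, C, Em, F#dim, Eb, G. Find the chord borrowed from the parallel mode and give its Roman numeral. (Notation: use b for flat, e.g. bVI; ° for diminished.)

bVI

In G major the diatonic chords are G, Am, Bm, C, D, Em, F#dim. Of the given chords, G, C, Em and F#dim are diatonic. Eb (Eb–G–Bb) is not: scale degree 6 in G major carries Em (vi). In G minor the chord on that degree is Eb, so here it functions as bVI, borrowed from the parallel minor.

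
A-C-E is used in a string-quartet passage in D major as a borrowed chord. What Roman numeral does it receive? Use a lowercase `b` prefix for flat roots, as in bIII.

A is scale degree 5 in D major. The diatonic chord on degree 5 would be A (V), but A–C–E is the minor chord from D minor. As a borrowed chord it is labeled v.

v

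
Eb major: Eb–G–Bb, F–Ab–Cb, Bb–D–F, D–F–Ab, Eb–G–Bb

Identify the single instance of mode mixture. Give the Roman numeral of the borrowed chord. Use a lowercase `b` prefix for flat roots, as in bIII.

ii°

In Eb major the diatonic chords are Eb, Fm, Gm, Ab, Bb, Cm, Ddim. Eb–G–Bb = Eb, Bb–D–F = Bb and D–F–Ab = Ddim all belong to that set. F–Ab–Cb doesn't fit — on degree 2 Eb major would have Fm (ii). Fdim is the degree-2 chord of Eb minor, so it is the borrowed ii°.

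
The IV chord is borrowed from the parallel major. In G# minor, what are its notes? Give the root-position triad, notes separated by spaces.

IV is built on scale degree 4, which is C# in both G# minor and its parallel. Stacking thirds in G# major on C# gives C#–E#–G#.

C# E# G#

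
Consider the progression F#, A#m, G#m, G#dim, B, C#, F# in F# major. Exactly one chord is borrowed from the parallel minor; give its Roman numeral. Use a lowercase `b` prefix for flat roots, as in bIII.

ii°

F# major has the diatonic set F#, G#m, A#m, B, C#, D#m, E#dim. F#, A#m, G#m, B and C# are all diatonic. But G#dim (G#–B–D) is foreign: the diatonic ii on degree 2 is G#m, whereas G#dim comes from F# minor. It is labeled ii°.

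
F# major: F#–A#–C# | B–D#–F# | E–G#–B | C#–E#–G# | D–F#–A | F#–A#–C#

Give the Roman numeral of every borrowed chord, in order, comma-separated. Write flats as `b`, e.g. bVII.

bVII, bVI

F# major has the diatonic set F#, G#m, A#m, B, C#, D#m, E#dim. Of the given chords, F#–A#–C# = F#, B–D#–F# = B and C#–E#–G# = C# are diatonic. E–G#–B doesn't fit — on degree 7 F# major would have E#dim (vii°). E is the degree-7 chord of F# minor, so it is the borrowed bVII. D–F#–A is not: scale degree 6 in F# major carries D#m (vi). In F# minor the chord on that degree is D, so here it functions as bVI, borrowed from the parallel minor.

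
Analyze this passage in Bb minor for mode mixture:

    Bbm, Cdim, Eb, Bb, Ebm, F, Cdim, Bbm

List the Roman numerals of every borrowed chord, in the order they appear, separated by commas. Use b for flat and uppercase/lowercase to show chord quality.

IV, I

Bb minor has the diatonic set Bbm, Cdim, Db, Ebm, F, Gb, Ab (with V from harmonic minor). Bbm, Cdim, Ebm and F all belong to that set. Eb (Eb–G–Bb) doesn't fit — on degree 4 Bb minor would have Ebm (iv). Eb is the degree-4 chord of Bb major, so it is the borrowed IV. But Bb (Bb–D–F) is foreign: the diatonic i on degree 1 is Bbm, whereas Bb comes from Bb major. It is labeled I.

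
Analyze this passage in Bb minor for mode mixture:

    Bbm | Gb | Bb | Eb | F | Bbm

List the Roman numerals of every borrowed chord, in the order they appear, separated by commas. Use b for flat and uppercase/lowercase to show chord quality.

I, IV

The diatonic triads in Bb minor (with V from harmonic minor) are Bbm, Cdim, Db, Ebm, F, Gb, Ab. Of the given chords, Bbm, Gb and F are diatonic. Bb (Bb–D–F) is not: scale degree 1 in Bb minor carries Bbm (i). In Bb major the chord on that degree is Bb, so here it functions as I, borrowed from the parallel major. Eb (Eb–G–Bb) doesn't fit — on degree 4 Bb minor would have Ebm (iv). Eb is the degree-4 chord of Bb major, so it is the borrowed IV.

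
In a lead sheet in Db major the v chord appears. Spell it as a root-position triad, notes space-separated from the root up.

v is built on scale degree 5, which is Ab in both Db major and its parallel. Building the minor chord from the parallel minor on Ab: Ab–Cb–Eb.

Ab Cb Eb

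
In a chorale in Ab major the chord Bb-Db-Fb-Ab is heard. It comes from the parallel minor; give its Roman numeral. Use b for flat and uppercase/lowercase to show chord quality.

iiø7

The root Bb is the diatonic 2nd degree of Ab major; the borrowing shows in the chord quality. Bb–Db–Fb–Ab is a half-diminished-seventh chord — the form found in Ab minor, not the diatonic ii (Bbm). Borrowed into Ab major it is written iiø7.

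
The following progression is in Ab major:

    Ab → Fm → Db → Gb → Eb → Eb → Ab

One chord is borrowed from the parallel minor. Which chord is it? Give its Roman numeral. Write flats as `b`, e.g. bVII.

bVII

Ab major has the diatonic set Ab, Bbm, Cm, Db, Eb, Fm, Gdim. Ab, Fm, Db and Eb all belong to that set. Gb (Gb–Bb–Db) is not: scale degree 7 in Ab major carries Gdim (vii°). In Ab minor the chord on that degree is Gb, so here it functions as bVII, borrowed from the parallel minor.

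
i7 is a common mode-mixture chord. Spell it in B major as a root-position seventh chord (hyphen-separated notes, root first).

B-D-F#-A

The root, B, is scale degree 1 — the same note in B major and B minor; only the chord quality changes. In B minor the chord on B is B–D–F#–A.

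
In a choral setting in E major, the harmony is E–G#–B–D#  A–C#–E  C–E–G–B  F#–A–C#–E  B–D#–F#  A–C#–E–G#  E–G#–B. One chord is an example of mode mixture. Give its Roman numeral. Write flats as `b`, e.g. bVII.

E major has the diatonic set E, F#m, G#m, A, B, C#m, D#dim. E–G#–B–D# = Emaj7, A–C#–E = A, F#–A–C#–E = F#m7, B–D#–F# = B, A–C#–E–G# = Amaj7 and E–G#–B = E all belong to that set. C–E–G–B is not: scale degree 6 in E major carries C#m (vi). In E minor the chord on that degree is Cmaj7, so here it functions as bVImaj7, borrowed from the parallel minor.

bVImaj7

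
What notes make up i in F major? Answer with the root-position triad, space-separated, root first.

The root, F, is scale degree 1 — the same note in F major and F minor; only the chord quality changes. In F minor the chord on F is F–Ab–C.

F Ab C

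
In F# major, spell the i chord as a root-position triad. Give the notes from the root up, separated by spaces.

The root, F#, is scale degree 1 — the same note in F# major and F# minor; only the chord quality changes. Building the minor chord from the parallel minor on F#: F#–A–C#.

F# A C#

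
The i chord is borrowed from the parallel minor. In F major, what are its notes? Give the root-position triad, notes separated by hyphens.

F-Ab-C

i is built on scale degree 1, which is F in both F major and its parallel. Stacking thirds in F minor on F gives F–Ab–C.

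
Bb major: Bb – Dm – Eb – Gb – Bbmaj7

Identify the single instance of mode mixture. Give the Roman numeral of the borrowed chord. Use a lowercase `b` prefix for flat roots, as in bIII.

In Bb major the diatonic chords are Bb, Cm, Dm, Eb, F, Gm, Adim. Bb, Dm, Eb and Bbmaj7 are all diatonic. Gb (Gb–Bb–Db) is not: scale degree 6 in Bb major carries Gm (vi). In Bb minor the chord on that degree is Gb, so here it functions as bVI, borrowed from the parallel minor.

bVI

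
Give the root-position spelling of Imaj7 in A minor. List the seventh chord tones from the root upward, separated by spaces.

A C# E G#

Imaj7 is built on scale degree 1, which is A in both A minor and its parallel. Building the major-seventh chord from the parallel major on A: A–C#–E–G#.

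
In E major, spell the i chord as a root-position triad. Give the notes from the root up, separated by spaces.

i is built on scale degree 1, which is E in both E major and its parallel. Stacking thirds in E minor on E gives E–G–B.

E G B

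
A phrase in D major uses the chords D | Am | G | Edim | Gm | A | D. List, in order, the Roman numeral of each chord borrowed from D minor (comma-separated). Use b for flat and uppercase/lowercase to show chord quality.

v, ii°, iv

In D major the diatonic chords are D, Em, F#m, G, A, Bm, C#dim. D, G and A all belong to that set. Am (A–C–E) doesn't fit — on degree 5 D major would have A (V). Am is the degree-5 chord of D minor, so it is the borrowed v. But Edim (E–G–Bb) is foreign: the diatonic ii on degree 2 is Em, whereas Edim comes from D minor. It is labeled ii°. But Gm (G–Bb–D) is foreign: the diatonic IV on degree 4 is G, whereas Gm comes from D minor. It is labeled iv.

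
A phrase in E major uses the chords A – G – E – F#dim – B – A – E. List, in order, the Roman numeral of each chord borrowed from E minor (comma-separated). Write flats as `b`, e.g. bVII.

bIII, ii°

E major has the diatonic set E, F#m, G#m, A, B, C#m, D#dim. A, E and B are all diatonic. But G (G–B–D) is foreign: the diatonic iii on degree 3 is G#m, whereas G comes from E minor. It is labeled bIII. F#dim (F#–A–C) doesn't fit — on degree 2 E major would have F#m (ii). F#dim is the degree-2 chord of E minor, so it is the borrowed ii°.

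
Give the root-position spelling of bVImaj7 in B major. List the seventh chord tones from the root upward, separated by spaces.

G B D F#

bVImaj7 is built on the lowered scale degree 6. In B major degree 6 is G#; lowered it becomes G. In B minor the chord on G is G–B–D–F#.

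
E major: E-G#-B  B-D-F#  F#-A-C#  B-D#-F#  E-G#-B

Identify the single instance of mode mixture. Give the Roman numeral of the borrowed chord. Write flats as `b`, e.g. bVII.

In E major the diatonic chords are E, F#m, G#m, A, B, C#m, D#dim. Of the given chords, E–G#–B = E, F#–A–C# = F#m and B–D#–F# = B are diatonic. B–D–F# is not: scale degree 5 in E major carries B (V). In E minor the chord on that degree is Bm, so here it functions as v, borrowed from the parallel minor.

v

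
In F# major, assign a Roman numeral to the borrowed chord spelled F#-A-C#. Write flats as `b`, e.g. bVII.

The root F# is the diatonic 1st degree of F# major; the borrowing shows in the chord quality. The diatonic chord on degree 1 would be F# (I), but F#–A–C# is the minor chord from F# minor. As a borrowed chord it is labeled i.

i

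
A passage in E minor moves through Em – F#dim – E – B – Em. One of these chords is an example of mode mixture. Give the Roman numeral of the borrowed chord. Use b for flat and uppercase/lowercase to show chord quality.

I

E minor has the diatonic set Em, F#dim, G, Am, B, C, D (with V from harmonic minor). Em, F#dim and B all belong to that set. But E (E–G#–B) is foreign: the diatonic i on degree 1 is Em, whereas E comes from E major. It is labeled I.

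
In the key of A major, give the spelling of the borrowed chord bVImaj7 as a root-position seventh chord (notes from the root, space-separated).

Scale degree 6 in A major is F#. bVImaj7 uses the lowered form, F, taken from A minor. Building the major-seventh chord from the parallel minor on F: F–A–C–E.

F A C E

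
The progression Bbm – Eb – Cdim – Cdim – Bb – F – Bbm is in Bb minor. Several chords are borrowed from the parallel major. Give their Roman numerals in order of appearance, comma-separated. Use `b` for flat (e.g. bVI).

In Bb minor (with V from harmonic minor) the diatonic chords are Bbm, Cdim, Db, Ebm, F, Gb, Ab. Of the given chords, Bbm, Cdim and F are diatonic. Eb (Eb–G–Bb) is not: scale degree 4 in Bb minor carries Ebm (iv). In Bb major the chord on that degree is Eb, so here it functions as IV, borrowed from the parallel major. Bb (Bb–D–F) doesn't fit — on degree 1 Bb minor would have Bbm (i). Bb is the degree-1 chord of Bb major, so it is the borrowed I.

IV, I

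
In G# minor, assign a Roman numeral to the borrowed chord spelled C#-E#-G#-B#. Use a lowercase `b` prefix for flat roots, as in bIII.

C# is scale degree 4 in G# minor. Diatonically G# minor has C#m (iv) on that degree; C#–E#–G#–B# is instead the major-seventh chord native to G# major, so it takes the label IVmaj7.

IVmaj7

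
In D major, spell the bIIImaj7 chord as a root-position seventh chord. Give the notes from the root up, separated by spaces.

F A C E

bIIImaj7 is built on the lowered scale degree 3. In D major degree 3 is F#; lowered it becomes F. Building the major-seventh chord from the parallel minor on F: F–A–C–E.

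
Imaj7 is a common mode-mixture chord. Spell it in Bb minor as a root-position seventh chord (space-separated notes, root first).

Bb D F A

Imaj7 is built on scale degree 1, which is Bb in both Bb minor and its parallel. Building the major-seventh chord from the parallel major on Bb: Bb–D–F–A.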